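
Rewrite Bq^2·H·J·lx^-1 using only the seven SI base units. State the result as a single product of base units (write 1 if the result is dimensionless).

kg²·m⁶·s⁻⁶·A⁻²·cd⁻¹

Bq = 1/s = s⁻¹ (activity is decays per second).
So Bq² = s⁻².
H = Wb/A (inductance = flux per current),
    = kg·m²·s⁻²·A⁻².
J = N·m (work = force × distance),
    = kg·m²·s⁻².
lx = lm/m² (illuminance = luminous flux per area),
    = m⁻²·cd.
So lx⁻¹ = m²·cd⁻¹.
Combining: Bq²·H·J·lx⁻¹ = s⁻² · (kg·m²·s⁻²·A⁻²) · (kg·m²·s⁻²) · (m²·cd⁻¹) = kg²·m⁶·s⁻⁶·A⁻²·cd⁻¹.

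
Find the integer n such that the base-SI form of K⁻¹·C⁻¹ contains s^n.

-1

C = A·s = s·A (charge = current × time).
So C⁻¹ = s⁻¹·A⁻¹.
Combining: K⁻¹·C⁻¹ = K⁻¹ · (s⁻¹·A⁻¹) = s⁻¹·A⁻¹·K⁻¹.
The exponent of s is -1.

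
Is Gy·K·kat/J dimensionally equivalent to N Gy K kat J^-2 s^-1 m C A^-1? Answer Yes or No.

Left side:
  Gy = m²·s⁻².
  J = kg·m²·s⁻².
  So J⁻¹ = kg⁻¹·m⁻²·s².
  kat = s⁻¹·mol.
  Combining: Gy·J⁻¹·K·kat = (m²·s⁻²) · (kg⁻¹·m⁻²·s²) · K · (s⁻¹·mol) = kg⁻¹·s⁻¹·K·mol.
Right side:
  N = kg·m/s² = kg·m·s⁻² (force = mass × acceleration).
  Gy = J/kg (absorbed dose = energy per mass),
      = m²·s⁻².
  kat = mol/s = s⁻¹·mol (catalytic activity).
  J = N·m (work = force × distance),
      = kg·m²·s⁻².
  So J⁻² = kg⁻²·m⁻⁴·s⁴.
  C = A·s = s·A (charge = current × time).
  Combining: N·Gy·K·kat·J⁻²·s⁻¹·m·C·A⁻¹ = (kg·m·s⁻²) · (m²·s⁻²) · K · (s⁻¹·mol) · (kg⁻²·m⁻⁴·s⁴) · s⁻¹ · m · (s·A) · A⁻¹ = kg⁻¹·s⁻¹·K·mol.
Both reduce to kg⁻¹·s⁻¹·K·mol.

Yes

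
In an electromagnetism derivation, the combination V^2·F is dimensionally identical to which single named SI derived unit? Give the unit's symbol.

V = kg·m²·s⁻³·A⁻¹.
So V² = kg²·m⁴·s⁻⁶·A⁻².
F = kg⁻¹·m⁻²·s⁴·A².
Combining: V²·F = (kg²·m⁴·s⁻⁶·A⁻²) · (kg⁻¹·m⁻²·s⁴·A²) = kg·m²·s⁻².
kg·m²·s⁻² is the base-SI form of the joule.

J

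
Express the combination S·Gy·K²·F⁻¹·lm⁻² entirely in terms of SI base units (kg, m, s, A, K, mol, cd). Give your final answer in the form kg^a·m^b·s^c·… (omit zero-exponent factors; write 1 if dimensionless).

S = kg⁻¹·m⁻²·s³·A².
Gy = m²·s⁻².
F = kg⁻¹·m⁻²·s⁴·A².
So F⁻¹ = kg·m²·s⁻⁴·A⁻².
lm = cd.
So lm⁻² = cd⁻².
Combining: S·Gy·K²·F⁻¹·lm⁻² = (kg⁻¹·m⁻²·s³·A²) · (m²·s⁻²) · K² · (kg·m²·s⁻⁴·A⁻²) · cd⁻² = m²·s⁻³·K²·cd⁻².

m²·s⁻³·K²·cd⁻²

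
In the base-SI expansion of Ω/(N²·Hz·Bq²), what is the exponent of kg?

-1

N = kg·m/s² = kg·m·s⁻² (force = mass × acceleration).
So N⁻² = kg⁻²·m⁻²·s⁴.
Hz = 1/s = s⁻¹ (frequency is cycles per second).
So Hz⁻¹ = s.
Bq = 1/s = s⁻¹ (activity is decays per second).
So Bq⁻² = s².
Ω = V/A (resistance = voltage per current),
    = kg·m²·s⁻³·A⁻².
Combining: N⁻²·Hz⁻¹·Bq⁻²·Ω = (kg⁻²·m⁻²·s⁴) · s · s² · (kg·m²·s⁻³·A⁻²) = kg⁻¹·s⁴·A⁻².
The exponent of kg is -1.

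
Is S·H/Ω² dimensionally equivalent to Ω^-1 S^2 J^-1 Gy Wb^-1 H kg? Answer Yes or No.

No

Left side:
  S = 1/Ω (conductance is reciprocal resistance),
      = kg⁻¹·m⁻²·s³·A².
  H = Wb/A (inductance = flux per current),
      = kg·m²·s⁻²·A⁻².
  Ω = V/A (resistance = voltage per current),
      = kg·m²·s⁻³·A⁻².
  So Ω⁻² = kg⁻²·m⁻⁴·s⁶·A⁴.
  Combining: S·H·Ω⁻² = (kg⁻¹·m⁻²·s³·A²) · (kg·m²·s⁻²·A⁻²) · (kg⁻²·m⁻⁴·s⁶·A⁴) = kg⁻²·m⁻⁴·s⁷·A⁴.
Right side:
  Ω = V/A (resistance = voltage per current),
      = kg·m²·s⁻³·A⁻².
  So Ω⁻¹ = kg⁻¹·m⁻²·s³·A².
  S = 1/Ω (conductance is reciprocal resistance),
      = kg⁻¹·m⁻²·s³·A².
  So S² = kg⁻²·m⁻⁴·s⁶·A⁴.
  J = N·m (work = force × distance),
      = kg·m²·s⁻².
  So J⁻¹ = kg⁻¹·m⁻²·s².
  Gy = J/kg (absorbed dose = energy per mass),
      = m²·s⁻².
  Wb = V·s (flux: a volt is a weber per second),
      = kg·m²·s⁻²·A⁻¹.
  So Wb⁻¹ = kg⁻¹·m⁻²·s²·A.
  H = Wb/A (inductance = flux per current),
      = kg·m²·s⁻²·A⁻².
  Combining: Ω⁻¹·S²·J⁻¹·Gy·Wb⁻¹·H·kg = (kg⁻¹·m⁻²·s³·A²) · (kg⁻²·m⁻⁴·s⁶·A⁴) · (kg⁻¹·m⁻²·s²) · (m²·s⁻²) · (kg⁻¹·m⁻²·s²·A) · (kg·m²·s⁻²·A⁻²) · kg = kg⁻³·m⁻⁶·s⁹·A⁵.
Left is kg⁻²·m⁻⁴·s⁷·A⁴; right is kg⁻³·m⁻⁶·s⁹·A⁵ — different.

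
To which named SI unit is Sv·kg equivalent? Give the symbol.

Sv = m²·s⁻².
Combining: Sv·kg = (m²·s⁻²) · kg = kg·m²·s⁻².
kg·m²·s⁻² is the base-SI form of the joule.

J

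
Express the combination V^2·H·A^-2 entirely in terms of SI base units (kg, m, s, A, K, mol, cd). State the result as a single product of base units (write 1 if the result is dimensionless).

V = W/A (potential = power per current),
    = kg·m²·s⁻³·A⁻¹.
So V² = kg²·m⁴·s⁻⁶·A⁻².
H = Wb/A (inductance = flux per current),
    = kg·m²·s⁻²·A⁻².
Combining: V²·H·A⁻² = (kg²·m⁴·s⁻⁶·A⁻²) · (kg·m²·s⁻²·A⁻²) · A⁻² = kg³·m⁶·s⁻⁸·A⁻⁶.

kg³·m⁶·s⁻⁸·A⁻⁶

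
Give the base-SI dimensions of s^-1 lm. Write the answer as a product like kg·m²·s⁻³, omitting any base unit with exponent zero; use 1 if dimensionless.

lm = cd.
Combining: s⁻¹·lm = s⁻¹ · cd = s⁻¹·cd.

s⁻¹·cd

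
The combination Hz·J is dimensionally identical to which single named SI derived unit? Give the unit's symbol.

W

Hz = 1/s = s⁻¹ (frequency is cycles per second).
J = N·m (work = force × distance),
    = kg·m²·s⁻².
Combining: Hz·J = s⁻¹ · (kg·m²·s⁻²) = kg·m²·s⁻³.
kg·m²·s⁻³ is the base-SI form of the watt.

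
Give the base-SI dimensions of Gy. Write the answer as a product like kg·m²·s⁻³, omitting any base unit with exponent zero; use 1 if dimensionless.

m²·s⁻²

Gy = J/kg (absorbed dose = energy per mass),
    = m²·s⁻².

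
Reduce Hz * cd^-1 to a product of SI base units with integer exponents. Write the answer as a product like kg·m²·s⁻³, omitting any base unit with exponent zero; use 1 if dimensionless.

Hz = 1/s = s⁻¹ (frequency is cycles per second).
Combining: Hz·cd⁻¹ = s⁻¹ · cd⁻¹ = s⁻¹·cd⁻¹.

s⁻¹·cd⁻¹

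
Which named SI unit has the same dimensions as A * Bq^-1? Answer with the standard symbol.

C

Bq = 1/s = s⁻¹ (activity is decays per second).
So Bq⁻¹ = s.
Combining: A·Bq⁻¹ = A · s = s·A.
s·A is the base-SI form of the coulomb.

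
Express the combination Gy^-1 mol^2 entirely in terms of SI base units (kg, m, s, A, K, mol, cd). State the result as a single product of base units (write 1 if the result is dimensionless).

m⁻²·s²·mol²

Gy = J/kg (absorbed dose = energy per mass),
    = m²·s⁻².
So Gy⁻¹ = m⁻²·s².
Combining: Gy⁻¹·mol² = (m⁻²·s²) · mol² = m⁻²·s²·mol².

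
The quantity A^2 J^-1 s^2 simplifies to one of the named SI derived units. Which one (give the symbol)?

J = kg·m²·s⁻².
So J⁻¹ = kg⁻¹·m⁻²·s².
Combining: A²·J⁻¹·s² = A² · (kg⁻¹·m⁻²·s²) · s² = kg⁻¹·m⁻²·s⁴·A².
kg⁻¹·m⁻²·s⁴·A² is the base-SI form of the farad.

F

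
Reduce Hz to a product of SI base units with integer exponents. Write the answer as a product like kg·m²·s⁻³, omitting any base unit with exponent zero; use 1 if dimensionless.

Hz = 1/s = s⁻¹ (frequency is cycles per second).

s⁻¹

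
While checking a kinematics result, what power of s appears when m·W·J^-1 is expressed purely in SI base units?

-1

W = J/s (power = energy per time),
    = kg·m²·s⁻³.
J = N·m (work = force × distance),
    = kg·m²·s⁻².
So J⁻¹ = kg⁻¹·m⁻²·s².
Combining: m·W·J⁻¹ = m · (kg·m²·s⁻³) · (kg⁻¹·m⁻²·s²) = m·s⁻¹.
The exponent of s is -1.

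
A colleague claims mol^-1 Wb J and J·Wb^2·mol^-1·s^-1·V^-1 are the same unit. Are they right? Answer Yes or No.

Yes

Left side:
  Wb = V·s (flux: a volt is a weber per second),
      = kg·m²·s⁻²·A⁻¹.
  J = N·m (work = force × distance),
      = kg·m²·s⁻².
  Combining: mol⁻¹·Wb·J = mol⁻¹ · (kg·m²·s⁻²·A⁻¹) · (kg·m²·s⁻²) = kg²·m⁴·s⁻⁴·A⁻¹·mol⁻¹.
Right side:
  J = N·m (work = force × distance),
      = kg·m²·s⁻².
  Wb = V·s (flux: a volt is a weber per second),
      = kg·m²·s⁻²·A⁻¹.
  So Wb² = kg²·m⁴·s⁻⁴·A⁻².
  V = W/A (potential = power per current),
      = kg·m²·s⁻³·A⁻¹.
  So V⁻¹ = kg⁻¹·m⁻²·s³·A.
  Combining: J·Wb²·mol⁻¹·s⁻¹·V⁻¹ = (kg·m²·s⁻²) · (kg²·m⁴·s⁻⁴·A⁻²) · mol⁻¹ · s⁻¹ · (kg⁻¹·m⁻²·s³·A) = kg²·m⁴·s⁻⁴·A⁻¹·mol⁻¹.
Both reduce to kg²·m⁴·s⁻⁴·A⁻¹·mol⁻¹.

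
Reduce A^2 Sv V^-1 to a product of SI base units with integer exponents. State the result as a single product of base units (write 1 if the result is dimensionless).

kg⁻¹·s·A³

Sv = J/kg (equivalent dose = energy per mass),
    = m²·s⁻².
V = W/A (potential = power per current),
    = kg·m²·s⁻³·A⁻¹.
So V⁻¹ = kg⁻¹·m⁻²·s³·A.
Combining: A²·Sv·V⁻¹ = A² · (m²·s⁻²) · (kg⁻¹·m⁻²·s³·A) = kg⁻¹·s·A³.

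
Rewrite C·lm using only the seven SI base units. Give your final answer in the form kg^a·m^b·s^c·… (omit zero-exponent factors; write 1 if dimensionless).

C = s·A.
lm = cd.
Combining: C·lm = (s·A) · cd = s·A·cd.

s·A·cd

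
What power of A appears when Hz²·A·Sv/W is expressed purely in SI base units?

W = J/s (power = energy per time),
    = kg·m²·s⁻³.
So W⁻¹ = kg⁻¹·m⁻²·s³.
Hz = 1/s = s⁻¹ (frequency is cycles per second).
So Hz² = s⁻².
Sv = J/kg (equivalent dose = energy per mass),
    = m²·s⁻².
Combining: W⁻¹·Hz²·A·Sv = (kg⁻¹·m⁻²·s³) · s⁻² · A · (m²·s⁻²) = kg⁻¹·s⁻¹·A.
The exponent of A is 1.

1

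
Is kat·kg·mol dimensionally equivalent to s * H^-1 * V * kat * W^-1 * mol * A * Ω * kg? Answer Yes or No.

Left side:
  kat = s⁻¹·mol.
  Combining: kat·kg·mol = (s⁻¹·mol) · kg · mol = kg·s⁻¹·mol².
Right side:
  H = Wb/A (inductance = flux per current),
      = kg·m²·s⁻²·A⁻².
  So H⁻¹ = kg⁻¹·m⁻²·s²·A².
  V = W/A (potential = power per current),
      = kg·m²·s⁻³·A⁻¹.
  kat = mol/s = s⁻¹·mol (catalytic activity).
  W = J/s (power = energy per time),
      = kg·m²·s⁻³.
  So W⁻¹ = kg⁻¹·m⁻²·s³.
  Ω = V/A (resistance = voltage per current),
      = kg·m²·s⁻³·A⁻².
  Combining: s·H⁻¹·V·kat·W⁻¹·mol·A·Ω·kg = s · (kg⁻¹·m⁻²·s²·A²) · (kg·m²·s⁻³·A⁻¹) · (s⁻¹·mol) · (kg⁻¹·m⁻²·s³) · mol · A · (kg·m²·s⁻³·A⁻²) · kg = kg·s⁻¹·mol².
Both reduce to kg·s⁻¹·mol².

Yes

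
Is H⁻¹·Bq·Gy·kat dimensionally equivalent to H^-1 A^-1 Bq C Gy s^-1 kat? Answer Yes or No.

Left side:
  H = Wb/A (inductance = flux per current),
      = kg·m²·s⁻²·A⁻².
  So H⁻¹ = kg⁻¹·m⁻²·s²·A².
  Bq = 1/s = s⁻¹ (activity is decays per second).
  Gy = J/kg (absorbed dose = energy per mass),
      = m²·s⁻².
  kat = mol/s = s⁻¹·mol (catalytic activity).
  Combining: H⁻¹·Bq·Gy·kat = (kg⁻¹·m⁻²·s²·A²) · s⁻¹ · (m²·s⁻²) · (s⁻¹·mol) = kg⁻¹·s⁻²·A²·mol.
Right side:
  H = Wb/A (inductance = flux per current),
      = kg·m²·s⁻²·A⁻².
  So H⁻¹ = kg⁻¹·m⁻²·s²·A².
  Bq = 1/s = s⁻¹ (activity is decays per second).
  C = A·s = s·A (charge = current × time).
  Gy = J/kg (absorbed dose = energy per mass),
      = m²·s⁻².
  kat = mol/s = s⁻¹·mol (catalytic activity).
  Combining: H⁻¹·A⁻¹·Bq·C·Gy·s⁻¹·kat = (kg⁻¹·m⁻²·s²·A²) · A⁻¹ · s⁻¹ · (s·A) · (m²·s⁻²) · s⁻¹ · (s⁻¹·mol) = kg⁻¹·s⁻²·A²·mol.
Both reduce to kg⁻¹·s⁻²·A²·mol.

Yes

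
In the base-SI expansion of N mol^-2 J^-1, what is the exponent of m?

-1

N = kg·m·s⁻².
J = kg·m²·s⁻².
So J⁻¹ = kg⁻¹·m⁻²·s².
Combining: N·mol⁻²·J⁻¹ = (kg·m·s⁻²) · mol⁻² · (kg⁻¹·m⁻²·s²) = m⁻¹·mol⁻².
The exponent of m is -1.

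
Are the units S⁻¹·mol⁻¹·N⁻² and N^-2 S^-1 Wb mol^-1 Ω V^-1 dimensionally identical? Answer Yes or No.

Left side:
  S = 1/Ω (conductance is reciprocal resistance),
      = kg⁻¹·m⁻²·s³·A².
  So S⁻¹ = kg·m²·s⁻³·A⁻².
  N = kg·m/s² = kg·m·s⁻² (force = mass × acceleration).
  So N⁻² = kg⁻²·m⁻²·s⁴.
  Combining: S⁻¹·mol⁻¹·N⁻² = (kg·m²·s⁻³·A⁻²) · mol⁻¹ · (kg⁻²·m⁻²·s⁴) = kg⁻¹·s·A⁻²·mol⁻¹.
Right side:
  N = kg·m/s² = kg·m·s⁻² (force = mass × acceleration).
  So N⁻² = kg⁻²·m⁻²·s⁴.
  S = 1/Ω (conductance is reciprocal resistance),
      = kg⁻¹·m⁻²·s³·A².
  So S⁻¹ = kg·m²·s⁻³·A⁻².
  Wb = V·s (flux: a volt is a weber per second),
      = kg·m²·s⁻²·A⁻¹.
  Ω = V/A (resistance = voltage per current),
      = kg·m²·s⁻³·A⁻².
  V = W/A (potential = power per current),
      = kg·m²·s⁻³·A⁻¹.
  So V⁻¹ = kg⁻¹·m⁻²·s³·A.
  Combining: N⁻²·S⁻¹·Wb·mol⁻¹·Ω·V⁻¹ = (kg⁻²·m⁻²·s⁴) · (kg·m²·s⁻³·A⁻²) · (kg·m²·s⁻²·A⁻¹) · mol⁻¹ · (kg·m²·s⁻³·A⁻²) · (kg⁻¹·m⁻²·s³·A) = m²·s⁻¹·A⁻⁴·mol⁻¹.
Left is kg⁻¹·s·A⁻²·mol⁻¹; right is m²·s⁻¹·A⁻⁴·mol⁻¹ — different.

No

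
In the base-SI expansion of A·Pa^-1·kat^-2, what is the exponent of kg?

Pa = N/m² (pressure = force per area),
    = kg·m⁻¹·s⁻².
So Pa⁻¹ = kg⁻¹·m·s².
kat = mol/s = s⁻¹·mol (catalytic activity).
So kat⁻² = s²·mol⁻².
Combining: A·Pa⁻¹·kat⁻² = A · (kg⁻¹·m·s²) · (s²·mol⁻²) = kg⁻¹·m·s⁴·A·mol⁻².
The exponent of kg is -1.

-1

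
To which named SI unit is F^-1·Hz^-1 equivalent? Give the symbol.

F = C/V (capacitance = charge per voltage),
    = A·s/(kg·m²·s⁻³·A⁻¹) (substituting C and V),
    = kg⁻¹·m⁻²·s⁴·A².
So F⁻¹ = kg·m²·s⁻⁴·A⁻².
Hz = 1/s = s⁻¹ (frequency is cycles per second).
So Hz⁻¹ = s.
Combining: F⁻¹·Hz⁻¹ = (kg·m²·s⁻⁴·A⁻²) · s = kg·m²·s⁻³·A⁻².
kg·m²·s⁻³·A⁻² is the base-SI form of the ohm.

Ω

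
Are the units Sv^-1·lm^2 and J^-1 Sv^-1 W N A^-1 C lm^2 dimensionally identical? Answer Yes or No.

No

Left side:
  Sv = m²·s⁻².
  So Sv⁻¹ = m⁻²·s².
  lm = cd.
  So lm² = cd².
  Combining: Sv⁻¹·lm² = (m⁻²·s²) · cd² = m⁻²·s²·cd².
Right side:
  J = N·m (work = force × distance),
      = kg·m²·s⁻².
  So J⁻¹ = kg⁻¹·m⁻²·s².
  Sv = J/kg (equivalent dose = energy per mass),
      = m²·s⁻².
  So Sv⁻¹ = m⁻²·s².
  W = J/s (power = energy per time),
      = kg·m²·s⁻³.
  N = kg·m/s² = kg·m·s⁻² (force = mass × acceleration).
  C = A·s = s·A (charge = current × time).
  lm = cd·sr = cd (luminous flux; sr is dimensionless).
  So lm² = cd².
  Combining: J⁻¹·Sv⁻¹·W·N·A⁻¹·C·lm² = (kg⁻¹·m⁻²·s²) · (m⁻²·s²) · (kg·m²·s⁻³) · (kg·m·s⁻²) · A⁻¹ · (s·A) · cd² = kg·m⁻¹·cd².
Left is m⁻²·s²·cd²; right is kg·m⁻¹·cd² — different.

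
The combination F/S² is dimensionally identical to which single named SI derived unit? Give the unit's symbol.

F = kg⁻¹·m⁻²·s⁴·A².
S = kg⁻¹·m⁻²·s³·A².
So S⁻² = kg²·m⁴·s⁻⁶·A⁻⁴.
Combining: F·S⁻² = (kg⁻¹·m⁻²·s⁴·A²) · (kg²·m⁴·s⁻⁶·A⁻⁴) = kg·m²·s⁻²·A⁻².
kg·m²·s⁻²·A⁻² is the base-SI form of the henry.

H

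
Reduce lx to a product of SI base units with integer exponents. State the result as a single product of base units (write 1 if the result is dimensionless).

m⁻²·cd

lx = lm/m² (illuminance = luminous flux per area),
    = m⁻²·cd.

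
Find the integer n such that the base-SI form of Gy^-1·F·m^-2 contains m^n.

-6

Gy = m²·s⁻².
So Gy⁻¹ = m⁻²·s².
F = kg⁻¹·m⁻²·s⁴·A².
Combining: Gy⁻¹·F·m⁻² = (m⁻²·s²) · (kg⁻¹·m⁻²·s⁴·A²) · m⁻² = kg⁻¹·m⁻⁶·s⁶·A².
The exponent of m is -6.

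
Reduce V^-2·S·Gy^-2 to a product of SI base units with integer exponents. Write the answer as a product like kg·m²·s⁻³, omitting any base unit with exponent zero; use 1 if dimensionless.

kg⁻³·m⁻¹⁰·s¹³·A⁴

V = W/A (potential = power per current),
    = kg·m²·s⁻³·A⁻¹.
So V⁻² = kg⁻²·m⁻⁴·s⁶·A².
S = 1/Ω (conductance is reciprocal resistance),
    = kg⁻¹·m⁻²·s³·A².
Gy = J/kg (absorbed dose = energy per mass),
    = m²·s⁻².
So Gy⁻² = m⁻⁴·s⁴.
Combining: V⁻²·S·Gy⁻² = (kg⁻²·m⁻⁴·s⁶·A²) · (kg⁻¹·m⁻²·s³·A²) · (m⁻⁴·s⁴) = kg⁻³·m⁻¹⁰·s¹³·A⁴.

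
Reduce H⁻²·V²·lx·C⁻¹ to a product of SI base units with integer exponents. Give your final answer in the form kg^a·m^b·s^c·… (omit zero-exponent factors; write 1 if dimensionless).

m⁻²·s⁻³·A·cd

H = Wb/A (inductance = flux per current),
    = kg·m²·s⁻²·A⁻².
So H⁻² = kg⁻²·m⁻⁴·s⁴·A⁴.
V = W/A (potential = power per current),
    = kg·m²·s⁻³·A⁻¹.
So V² = kg²·m⁴·s⁻⁶·A⁻².
lx = lm/m² (illuminance = luminous flux per area),
    = m⁻²·cd.
C = A·s = s·A (charge = current × time).
So C⁻¹ = s⁻¹·A⁻¹.
Combining: H⁻²·V²·lx·C⁻¹ = (kg⁻²·m⁻⁴·s⁴·A⁴) · (kg²·m⁴·s⁻⁶·A⁻²) · (m⁻²·cd) · (s⁻¹·A⁻¹) = m⁻²·s⁻³·A·cd.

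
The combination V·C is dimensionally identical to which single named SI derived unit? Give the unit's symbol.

J

V = W/A (potential = power per current),
    = kg·m²·s⁻³·A⁻¹.
C = A·s = s·A (charge = current × time).
Combining: V·C = (kg·m²·s⁻³·A⁻¹) · (s·A) = kg·m²·s⁻².
kg·m²·s⁻² is the base-SI form of the joule.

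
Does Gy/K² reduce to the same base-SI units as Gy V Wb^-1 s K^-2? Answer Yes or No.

Yes

Left side:
  Gy = J/kg (absorbed dose = energy per mass),
      = m²·s⁻².
  Combining: Gy·K⁻² = (m²·s⁻²) · K⁻² = m²·s⁻²·K⁻².
Right side:
  Gy = m²·s⁻².
  V = kg·m²·s⁻³·A⁻¹.
  Wb = kg·m²·s⁻²·A⁻¹.
  So Wb⁻¹ = kg⁻¹·m⁻²·s²·A.
  Combining: Gy·V·Wb⁻¹·s·K⁻² = (m²·s⁻²) · (kg·m²·s⁻³·A⁻¹) · (kg⁻¹·m⁻²·s²·A) · s · K⁻² = m²·s⁻²·K⁻².
Both reduce to m²·s⁻²·K⁻².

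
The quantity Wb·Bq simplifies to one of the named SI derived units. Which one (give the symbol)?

Wb = V·s (flux: a volt is a weber per second),
    = kg·m²·s⁻²·A⁻¹.
Bq = 1/s = s⁻¹ (activity is decays per second).
Combining: Wb·Bq = (kg·m²·s⁻²·A⁻¹) · s⁻¹ = kg·m²·s⁻³·A⁻¹.
kg·m²·s⁻³·A⁻¹ is the base-SI form of the volt.

V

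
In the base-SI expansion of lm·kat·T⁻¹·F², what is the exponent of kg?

lm = cd.
kat = s⁻¹·mol.
T = kg·s⁻²·A⁻¹.
So T⁻¹ = kg⁻¹·s²·A.
F = kg⁻¹·m⁻²·s⁴·A².
So F² = kg⁻²·m⁻⁴·s⁸·A⁴.
Combining: lm·kat·T⁻¹·F² = cd · (s⁻¹·mol) · (kg⁻¹·s²·A) · (kg⁻²·m⁻⁴·s⁸·A⁴) = kg⁻³·m⁻⁴·s⁹·A⁵·mol·cd.
The exponent of kg is -3.

-3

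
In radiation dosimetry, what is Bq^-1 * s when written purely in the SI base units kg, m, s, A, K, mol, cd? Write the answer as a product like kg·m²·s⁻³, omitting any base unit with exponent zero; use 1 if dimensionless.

Bq = s⁻¹.
So Bq⁻¹ = s.
Combining: Bq⁻¹·s = s · s = s².

s²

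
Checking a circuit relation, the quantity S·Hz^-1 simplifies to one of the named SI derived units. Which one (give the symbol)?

F

S = 1/Ω (conductance is reciprocal resistance),
    = kg⁻¹·m⁻²·s³·A².
Hz = 1/s = s⁻¹ (frequency is cycles per second).
So Hz⁻¹ = s.
Combining: S·Hz⁻¹ = (kg⁻¹·m⁻²·s³·A²) · s = kg⁻¹·m⁻²·s⁴·A².
kg⁻¹·m⁻²·s⁴·A² is the base-SI form of the farad.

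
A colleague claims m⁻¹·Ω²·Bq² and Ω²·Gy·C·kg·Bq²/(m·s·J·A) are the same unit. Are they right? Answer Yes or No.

Yes

Left side:
  Ω = kg·m²·s⁻³·A⁻².
  So Ω² = kg²·m⁴·s⁻⁶·A⁻⁴.
  Bq = s⁻¹.
  So Bq² = s⁻².
  Combining: m⁻¹·Ω²·Bq² = m⁻¹ · (kg²·m⁴·s⁻⁶·A⁻⁴) · s⁻² = kg²·m³·s⁻⁸·A⁻⁴.
Right side:
  Ω = kg·m²·s⁻³·A⁻².
  So Ω² = kg²·m⁴·s⁻⁶·A⁻⁴.
  Gy = m²·s⁻².
  C = s·A.
  J = kg·m²·s⁻².
  So J⁻¹ = kg⁻¹·m⁻²·s².
  Bq = s⁻¹.
  So Bq² = s⁻².
  Combining: Ω²·Gy·C·kg·m⁻¹·s⁻¹·J⁻¹·Bq²·A⁻¹ = (kg²·m⁴·s⁻⁶·A⁻⁴) · (m²·s⁻²) · (s·A) · kg · m⁻¹ · s⁻¹ · (kg⁻¹·m⁻²·s²) · s⁻² · A⁻¹ = kg²·m³·s⁻⁸·A⁻⁴.
Both reduce to kg²·m³·s⁻⁸·A⁻⁴.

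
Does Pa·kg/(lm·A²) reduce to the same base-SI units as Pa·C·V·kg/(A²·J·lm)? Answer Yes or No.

Yes

Left side:
  Pa = N/m² (pressure = force per area),
      = kg·m⁻¹·s⁻².
  lm = cd·sr = cd (luminous flux; sr is dimensionless).
  So lm⁻¹ = cd⁻¹.
  Combining: Pa·lm⁻¹·A⁻²·kg = (kg·m⁻¹·s⁻²) · cd⁻¹ · A⁻² · kg = kg²·m⁻¹·s⁻²·A⁻²·cd⁻¹.
Right side:
  Pa = N/m² (pressure = force per area),
      = kg·m⁻¹·s⁻².
  C = A·s = s·A (charge = current × time).
  J = N·m (work = force × distance),
      = kg·m²·s⁻².
  So J⁻¹ = kg⁻¹·m⁻²·s².
  V = W/A (potential = power per current),
      = kg·m²·s⁻³·A⁻¹.
  lm = cd·sr = cd (luminous flux; sr is dimensionless).
  So lm⁻¹ = cd⁻¹.
  Combining: A⁻²·Pa·C·J⁻¹·V·kg·lm⁻¹ = A⁻² · (kg·m⁻¹·s⁻²) · (s·A) · (kg⁻¹·m⁻²·s²) · (kg·m²·s⁻³·A⁻¹) · kg · cd⁻¹ = kg²·m⁻¹·s⁻²·A⁻²·cd⁻¹.
Both reduce to kg²·m⁻¹·s⁻²·A⁻²·cd⁻¹.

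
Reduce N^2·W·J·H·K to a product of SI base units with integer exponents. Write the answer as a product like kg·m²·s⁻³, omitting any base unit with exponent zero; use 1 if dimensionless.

N = kg·m·s⁻².
So N² = kg²·m²·s⁻⁴.
W = kg·m²·s⁻³.
J = kg·m²·s⁻².
H = kg·m²·s⁻²·A⁻².
Combining: N²·W·J·H·K = (kg²·m²·s⁻⁴) · (kg·m²·s⁻³) · (kg·m²·s⁻²) · (kg·m²·s⁻²·A⁻²) · K = kg⁵·m⁸·s⁻¹¹·A⁻²·K.

kg⁵·m⁸·s⁻¹¹·A⁻²·K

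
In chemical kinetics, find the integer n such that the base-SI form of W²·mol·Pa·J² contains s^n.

W = kg·m²·s⁻³.
So W² = kg²·m⁴·s⁻⁶.
Pa = kg·m⁻¹·s⁻².
J = kg·m²·s⁻².
So J² = kg²·m⁴·s⁻⁴.
Combining: W²·mol·Pa·J² = (kg²·m⁴·s⁻⁶) · mol · (kg·m⁻¹·s⁻²) · (kg²·m⁴·s⁻⁴) = kg⁵·m⁷·s⁻¹²·mol.
The exponent of s is -12.

-12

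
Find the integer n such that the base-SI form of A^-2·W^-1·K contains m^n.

-2

W = J/s (power = energy per time),
    = kg·m²·s⁻³.
So W⁻¹ = kg⁻¹·m⁻²·s³.
Combining: A⁻²·W⁻¹·K = A⁻² · (kg⁻¹·m⁻²·s³) · K = kg⁻¹·m⁻²·s³·A⁻²·K.
The exponent of m is -2.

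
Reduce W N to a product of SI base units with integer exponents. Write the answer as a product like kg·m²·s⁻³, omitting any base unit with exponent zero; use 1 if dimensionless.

kg²·m³·s⁻⁵

W = J/s (power = energy per time),
    = kg·m²·s⁻³.
N = kg·m/s² = kg·m·s⁻² (force = mass × acceleration).
Combining: W·N = (kg·m²·s⁻³) · (kg·m·s⁻²) = kg²·m³·s⁻⁵.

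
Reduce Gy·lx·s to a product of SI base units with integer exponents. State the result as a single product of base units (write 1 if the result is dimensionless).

Gy = J/kg (absorbed dose = energy per mass),
    = m²·s⁻².
lx = lm/m² (illuminance = luminous flux per area),
    = m⁻²·cd.
Combining: Gy·lx·s = (m²·s⁻²) · (m⁻²·cd) · s = s⁻¹·cd.

s⁻¹·cd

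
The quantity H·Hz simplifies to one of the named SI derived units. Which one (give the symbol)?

Ω

H = kg·m²·s⁻²·A⁻².
Hz = s⁻¹.
Combining: H·Hz = (kg·m²·s⁻²·A⁻²) · s⁻¹ = kg·m²·s⁻³·A⁻².
kg·m²·s⁻³·A⁻² is the base-SI form of the ohm.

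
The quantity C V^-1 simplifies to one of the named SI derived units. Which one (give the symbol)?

C = A·s = s·A (charge = current × time).
V = W/A (potential = power per current),
    = kg·m²·s⁻³·A⁻¹.
So V⁻¹ = kg⁻¹·m⁻²·s³·A.
Combining: C·V⁻¹ = (s·A) · (kg⁻¹·m⁻²·s³·A) = kg⁻¹·m⁻²·s⁴·A².
kg⁻¹·m⁻²·s⁴·A² is the base-SI form of the farad.

F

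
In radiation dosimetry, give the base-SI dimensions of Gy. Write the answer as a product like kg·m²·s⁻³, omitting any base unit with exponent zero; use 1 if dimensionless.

Gy = J/kg (absorbed dose = energy per mass),
    = m²·s⁻².

m²·s⁻²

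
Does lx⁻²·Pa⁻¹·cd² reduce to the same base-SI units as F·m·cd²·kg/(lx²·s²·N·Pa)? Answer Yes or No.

No

Left side:
  lx = m⁻²·cd.
  So lx⁻² = m⁴·cd⁻².
  Pa = kg·m⁻¹·s⁻².
  So Pa⁻¹ = kg⁻¹·m·s².
  Combining: lx⁻²·Pa⁻¹·cd² = (m⁴·cd⁻²) · (kg⁻¹·m·s²) · cd² = kg⁻¹·m⁵·s².
Right side:
  lx = m⁻²·cd.
  So lx⁻² = m⁴·cd⁻².
  F = kg⁻¹·m⁻²·s⁴·A².
  N = kg·m·s⁻².
  So N⁻¹ = kg⁻¹·m⁻¹·s².
  Pa = kg·m⁻¹·s⁻².
  So Pa⁻¹ = kg⁻¹·m·s².
  Combining: lx⁻²·F·s⁻²·N⁻¹·m·cd²·Pa⁻¹·kg = (m⁴·cd⁻²) · (kg⁻¹·m⁻²·s⁴·A²) · s⁻² · (kg⁻¹·m⁻¹·s²) · m · cd² · (kg⁻¹·m·s²) · kg = kg⁻²·m³·s⁶·A².
Left is kg⁻¹·m⁵·s²; right is kg⁻²·m³·s⁶·A² — different.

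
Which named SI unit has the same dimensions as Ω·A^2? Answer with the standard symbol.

W

Ω = V/A (resistance = voltage per current),
    = kg·m²·s⁻³·A⁻².
Combining: Ω·A² = (kg·m²·s⁻³·A⁻²) · A² = kg·m²·s⁻³.
kg·m²·s⁻³ is the base-SI form of the watt.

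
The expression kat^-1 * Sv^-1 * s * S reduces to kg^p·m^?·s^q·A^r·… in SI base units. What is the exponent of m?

kat = mol/s = s⁻¹·mol (catalytic activity).
So kat⁻¹ = s·mol⁻¹.
Sv = J/kg (equivalent dose = energy per mass),
    = m²·s⁻².
So Sv⁻¹ = m⁻²·s².
S = 1/Ω (conductance is reciprocal resistance),
    = kg⁻¹·m⁻²·s³·A².
Combining: kat⁻¹·Sv⁻¹·s·S = (s·mol⁻¹) · (m⁻²·s²) · s · (kg⁻¹·m⁻²·s³·A²) = kg⁻¹·m⁻⁴·s⁷·A²·mol⁻¹.
The exponent of m is -4.

-4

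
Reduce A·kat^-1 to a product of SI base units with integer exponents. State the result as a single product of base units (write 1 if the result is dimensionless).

s·A·mol⁻¹

kat = mol/s = s⁻¹·mol (catalytic activity).
So kat⁻¹ = s·mol⁻¹.
Combining: A·kat⁻¹ = A · (s·mol⁻¹) = s·A·mol⁻¹.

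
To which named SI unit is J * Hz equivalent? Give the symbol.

W

J = N·m (work = force × distance),
    = kg·m²·s⁻².
Hz = 1/s = s⁻¹ (frequency is cycles per second).
Combining: J·Hz = (kg·m²·s⁻²) · s⁻¹ = kg·m²·s⁻³.
kg·m²·s⁻³ is the base-SI form of the watt.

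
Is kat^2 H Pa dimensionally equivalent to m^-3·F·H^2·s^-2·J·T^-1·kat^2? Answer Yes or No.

Left side:
  kat = mol/s = s⁻¹·mol (catalytic activity).
  So kat² = s⁻²·mol².
  H = Wb/A (inductance = flux per current),
      = kg·m²·s⁻²·A⁻².
  Pa = N/m² (pressure = force per area),
      = kg·m⁻¹·s⁻².
  Combining: kat²·H·Pa = (s⁻²·mol²) · (kg·m²·s⁻²·A⁻²) · (kg·m⁻¹·s⁻²) = kg²·m·s⁻⁶·A⁻²·mol².
Right side:
  F = C/V (capacitance = charge per voltage),
      = A·s/(kg·m²·s⁻³·A⁻¹) (substituting C and V),
      = kg⁻¹·m⁻²·s⁴·A².
  H = Wb/A (inductance = flux per current),
      = kg·m²·s⁻²·A⁻².
  So H² = kg²·m⁴·s⁻⁴·A⁻⁴.
  J = N·m (work = force × distance),
      = kg·m²·s⁻².
  T = Wb/m² (flux density = flux per area),
      = kg·s⁻²·A⁻¹.
  So T⁻¹ = kg⁻¹·s²·A.
  kat = mol/s = s⁻¹·mol (catalytic activity).
  So kat² = s⁻²·mol².
  Combining: m⁻³·F·H²·s⁻²·J·T⁻¹·kat² = m⁻³ · (kg⁻¹·m⁻²·s⁴·A²) · (kg²·m⁴·s⁻⁴·A⁻⁴) · s⁻² · (kg·m²·s⁻²) · (kg⁻¹·s²·A) · (s⁻²·mol²) = kg·m·s⁻⁴·A⁻¹·mol².
Left is kg²·m·s⁻⁶·A⁻²·mol²; right is kg·m·s⁻⁴·A⁻¹·mol² — different.

No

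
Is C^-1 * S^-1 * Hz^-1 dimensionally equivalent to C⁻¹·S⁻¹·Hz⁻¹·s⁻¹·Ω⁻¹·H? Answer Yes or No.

Left side:
  C = s·A.
  So C⁻¹ = s⁻¹·A⁻¹.
  S = kg⁻¹·m⁻²·s³·A².
  So S⁻¹ = kg·m²·s⁻³·A⁻².
  Hz = s⁻¹.
  So Hz⁻¹ = s.
  Combining: C⁻¹·S⁻¹·Hz⁻¹ = (s⁻¹·A⁻¹) · (kg·m²·s⁻³·A⁻²) · s = kg·m²·s⁻³·A⁻³.
Right side:
  C = A·s = s·A (charge = current × time).
  So C⁻¹ = s⁻¹·A⁻¹.
  S = 1/Ω (conductance is reciprocal resistance),
      = kg⁻¹·m⁻²·s³·A².
  So S⁻¹ = kg·m²·s⁻³·A⁻².
  Hz = 1/s = s⁻¹ (frequency is cycles per second).
  So Hz⁻¹ = s.
  Ω = V/A (resistance = voltage per current),
      = kg·m²·s⁻³·A⁻².
  So Ω⁻¹ = kg⁻¹·m⁻²·s³·A².
  H = Wb/A (inductance = flux per current),
      = kg·m²·s⁻²·A⁻².
  Combining: C⁻¹·S⁻¹·Hz⁻¹·s⁻¹·Ω⁻¹·H = (s⁻¹·A⁻¹) · (kg·m²·s⁻³·A⁻²) · s · s⁻¹ · (kg⁻¹·m⁻²·s³·A²) · (kg·m²·s⁻²·A⁻²) = kg·m²·s⁻³·A⁻³.
Both reduce to kg·m²·s⁻³·A⁻³.

Yes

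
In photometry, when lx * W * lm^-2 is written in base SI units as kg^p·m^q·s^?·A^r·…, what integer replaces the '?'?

lx = lm/m² (illuminance = luminous flux per area),
    = m⁻²·cd.
W = J/s (power = energy per time),
    = kg·m²·s⁻³.
lm = cd·sr = cd (luminous flux; sr is dimensionless).
So lm⁻² = cd⁻².
Combining: lx·W·lm⁻² = (m⁻²·cd) · (kg·m²·s⁻³) · cd⁻² = kg·s⁻³·cd⁻¹.
The exponent of s is -3.

-3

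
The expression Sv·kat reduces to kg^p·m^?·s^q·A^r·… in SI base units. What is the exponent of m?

Sv = m²·s⁻².
kat = s⁻¹·mol.
Combining: Sv·kat = (m²·s⁻²) · (s⁻¹·mol) = m²·s⁻³·mol.
The exponent of m is 2.

2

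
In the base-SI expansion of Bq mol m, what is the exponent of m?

Bq = 1/s = s⁻¹ (activity is decays per second).
Combining: Bq·mol·m = s⁻¹ · mol · m = m·s⁻¹·mol.
The exponent of m is 1.

1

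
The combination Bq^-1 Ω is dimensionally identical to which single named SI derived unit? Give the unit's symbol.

H

Bq = 1/s = s⁻¹ (activity is decays per second).
So Bq⁻¹ = s.
Ω = V/A (resistance = voltage per current),
    = kg·m²·s⁻³·A⁻².
Combining: Bq⁻¹·Ω = s · (kg·m²·s⁻³·A⁻²) = kg·m²·s⁻²·A⁻².
kg·m²·s⁻²·A⁻² is the base-SI form of the henry.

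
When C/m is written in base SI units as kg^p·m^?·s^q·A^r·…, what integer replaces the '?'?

C = A·s = s·A (charge = current × time).
Combining: C·m⁻¹ = (s·A) · m⁻¹ = m⁻¹·s·A.
The exponent of m is -1.

-1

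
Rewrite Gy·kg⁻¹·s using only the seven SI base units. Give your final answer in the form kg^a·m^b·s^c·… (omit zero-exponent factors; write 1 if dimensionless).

Gy = m²·s⁻².
Combining: Gy·kg⁻¹·s = (m²·s⁻²) · kg⁻¹ · s = kg⁻¹·m²·s⁻¹.

kg⁻¹·m²·s⁻¹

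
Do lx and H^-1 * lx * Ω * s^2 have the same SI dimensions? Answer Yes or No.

No

Left side:
  lx = m⁻²·cd.
Right side:
  H = kg·m²·s⁻²·A⁻².
  So H⁻¹ = kg⁻¹·m⁻²·s²·A².
  lx = m⁻²·cd.
  Ω = kg·m²·s⁻³·A⁻².
  Combining: H⁻¹·lx·Ω·s² = (kg⁻¹·m⁻²·s²·A²) · (m⁻²·cd) · (kg·m²·s⁻³·A⁻²) · s² = m⁻²·s·cd.
Left is m⁻²·cd; right is m⁻²·s·cd — different.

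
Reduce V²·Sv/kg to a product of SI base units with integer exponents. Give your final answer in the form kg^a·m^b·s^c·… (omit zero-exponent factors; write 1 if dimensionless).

kg·m⁶·s⁻⁸·A⁻²

V = kg·m²·s⁻³·A⁻¹.
So V² = kg²·m⁴·s⁻⁶·A⁻².
Sv = m²·s⁻².
Combining: V²·kg⁻¹·Sv = (kg²·m⁴·s⁻⁶·A⁻²) · kg⁻¹ · (m²·s⁻²) = kg·m⁶·s⁻⁸·A⁻².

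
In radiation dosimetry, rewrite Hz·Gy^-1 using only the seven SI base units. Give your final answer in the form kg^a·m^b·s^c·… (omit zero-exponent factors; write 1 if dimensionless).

Hz = s⁻¹.
Gy = m²·s⁻².
So Gy⁻¹ = m⁻²·s².
Combining: Hz·Gy⁻¹ = s⁻¹ · (m⁻²·s²) = m⁻²·s.

m⁻²·s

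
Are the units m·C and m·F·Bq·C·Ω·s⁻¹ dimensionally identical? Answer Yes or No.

Left side:
  C = A·s = s·A (charge = current × time).
  Combining: m·C = m · (s·A) = m·s·A.
Right side:
  F = C/V (capacitance = charge per voltage),
      = A·s/(kg·m²·s⁻³·A⁻¹) (substituting C and V),
      = kg⁻¹·m⁻²·s⁴·A².
  Bq = 1/s = s⁻¹ (activity is decays per second).
  C = A·s = s·A (charge = current × time).
  Ω = V/A (resistance = voltage per current),
      = kg·m²·s⁻³·A⁻².
  Combining: m·F·Bq·C·Ω·s⁻¹ = m · (kg⁻¹·m⁻²·s⁴·A²) · s⁻¹ · (s·A) · (kg·m²·s⁻³·A⁻²) · s⁻¹ = m·A.
Left is m·s·A; right is m·A — different.

No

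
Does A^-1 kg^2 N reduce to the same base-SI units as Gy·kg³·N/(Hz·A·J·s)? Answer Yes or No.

Left side:
  N = kg·m·s⁻².
  Combining: A⁻¹·kg²·N = A⁻¹ · kg² · (kg·m·s⁻²) = kg³·m·s⁻²·A⁻¹.
Right side:
  Hz = s⁻¹.
  So Hz⁻¹ = s.
  J = kg·m²·s⁻².
  So J⁻¹ = kg⁻¹·m⁻²·s².
  Gy = m²·s⁻².
  N = kg·m·s⁻².
  Combining: Hz⁻¹·A⁻¹·J⁻¹·Gy·kg³·N·s⁻¹ = s · A⁻¹ · (kg⁻¹·m⁻²·s²) · (m²·s⁻²) · kg³ · (kg·m·s⁻²) · s⁻¹ = kg³·m·s⁻²·A⁻¹.
Both reduce to kg³·m·s⁻²·A⁻¹.

Yes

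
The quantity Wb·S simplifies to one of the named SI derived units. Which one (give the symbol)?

Wb = V·s (flux: a volt is a weber per second),
    = kg·m²·s⁻²·A⁻¹.
S = 1/Ω (conductance is reciprocal resistance),
    = kg⁻¹·m⁻²·s³·A².
Combining: Wb·S = (kg·m²·s⁻²·A⁻¹) · (kg⁻¹·m⁻²·s³·A²) = s·A.
s·A is the base-SI form of the coulomb.

C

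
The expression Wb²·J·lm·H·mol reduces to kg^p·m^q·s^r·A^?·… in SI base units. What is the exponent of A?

Wb = kg·m²·s⁻²·A⁻¹.
So Wb² = kg²·m⁴·s⁻⁴·A⁻².
J = kg·m²·s⁻².
lm = cd.
H = kg·m²·s⁻²·A⁻².
Combining: Wb²·J·lm·H·mol = (kg²·m⁴·s⁻⁴·A⁻²) · (kg·m²·s⁻²) · cd · (kg·m²·s⁻²·A⁻²) · mol = kg⁴·m⁸·s⁻⁸·A⁻⁴·mol·cd.
The exponent of A is -4.

-4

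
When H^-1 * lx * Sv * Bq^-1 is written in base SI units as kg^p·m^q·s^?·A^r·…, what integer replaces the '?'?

1

H = Wb/A (inductance = flux per current),
    = kg·m²·s⁻²·A⁻².
So H⁻¹ = kg⁻¹·m⁻²·s²·A².
lx = lm/m² (illuminance = luminous flux per area),
    = m⁻²·cd.
Sv = J/kg (equivalent dose = energy per mass),
    = m²·s⁻².
Bq = 1/s = s⁻¹ (activity is decays per second).
So Bq⁻¹ = s.
Combining: H⁻¹·lx·Sv·Bq⁻¹ = (kg⁻¹·m⁻²·s²·A²) · (m⁻²·cd) · (m²·s⁻²) · s = kg⁻¹·m⁻²·s·A²·cd.
The exponent of s is 1.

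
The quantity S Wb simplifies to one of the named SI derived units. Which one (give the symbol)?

C

S = kg⁻¹·m⁻²·s³·A².
Wb = kg·m²·s⁻²·A⁻¹.
Combining: S·Wb = (kg⁻¹·m⁻²·s³·A²) · (kg·m²·s⁻²·A⁻¹) = s·A.
s·A is the base-SI form of the coulomb.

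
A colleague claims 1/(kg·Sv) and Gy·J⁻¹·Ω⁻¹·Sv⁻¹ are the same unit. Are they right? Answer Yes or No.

Left side:
  Sv = J/kg (equivalent dose = energy per mass),
      = m²·s⁻².
  So Sv⁻¹ = m⁻²·s².
  Combining: kg⁻¹·Sv⁻¹ = kg⁻¹ · (m⁻²·s²) = kg⁻¹·m⁻²·s².
Right side:
  Gy = J/kg (absorbed dose = energy per mass),
      = m²·s⁻².
  J = N·m (work = force × distance),
      = kg·m²·s⁻².
  So J⁻¹ = kg⁻¹·m⁻²·s².
  Ω = V/A (resistance = voltage per current),
      = kg·m²·s⁻³·A⁻².
  So Ω⁻¹ = kg⁻¹·m⁻²·s³·A².
  Sv = J/kg (equivalent dose = energy per mass),
      = m²·s⁻².
  So Sv⁻¹ = m⁻²·s².
  Combining: Gy·J⁻¹·Ω⁻¹·Sv⁻¹ = (m²·s⁻²) · (kg⁻¹·m⁻²·s²) · (kg⁻¹·m⁻²·s³·A²) · (m⁻²·s²) = kg⁻²·m⁻⁴·s⁵·A².
Left is kg⁻¹·m⁻²·s²; right is kg⁻²·m⁻⁴·s⁵·A² — different.

No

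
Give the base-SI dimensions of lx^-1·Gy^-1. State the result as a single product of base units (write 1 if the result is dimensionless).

lx = m⁻²·cd.
So lx⁻¹ = m²·cd⁻¹.
Gy = m²·s⁻².
So Gy⁻¹ = m⁻²·s².
Combining: lx⁻¹·Gy⁻¹ = (m²·cd⁻¹) · (m⁻²·s²) = s²·cd⁻¹.

s²·cd⁻¹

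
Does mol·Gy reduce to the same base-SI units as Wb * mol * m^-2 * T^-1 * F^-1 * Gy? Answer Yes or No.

Left side:
  Gy = J/kg (absorbed dose = energy per mass),
      = m²·s⁻².
  Combining: mol·Gy = mol · (m²·s⁻²) = m²·s⁻²·mol.
Right side:
  Wb = V·s (flux: a volt is a weber per second),
      = kg·m²·s⁻²·A⁻¹.
  T = Wb/m² (flux density = flux per area),
      = kg·s⁻²·A⁻¹.
  So T⁻¹ = kg⁻¹·s²·A.
  F = C/V (capacitance = charge per voltage),
      = A·s/(kg·m²·s⁻³·A⁻¹) (substituting C and V),
      = kg⁻¹·m⁻²·s⁴·A².
  So F⁻¹ = kg·m²·s⁻⁴·A⁻².
  Gy = J/kg (absorbed dose = energy per mass),
      = m²·s⁻².
  Combining: Wb·mol·m⁻²·T⁻¹·F⁻¹·Gy = (kg·m²·s⁻²·A⁻¹) · mol · m⁻² · (kg⁻¹·s²·A) · (kg·m²·s⁻⁴·A⁻²) · (m²·s⁻²) = kg·m⁴·s⁻⁶·A⁻²·mol.
Left is m²·s⁻²·mol; right is kg·m⁴·s⁻⁶·A⁻²·mol — different.

No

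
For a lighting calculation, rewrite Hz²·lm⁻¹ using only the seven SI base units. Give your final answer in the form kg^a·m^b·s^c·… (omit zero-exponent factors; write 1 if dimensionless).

s⁻²·cd⁻¹

Hz = s⁻¹.
So Hz² = s⁻².
lm = cd.
So lm⁻¹ = cd⁻¹.
Combining: Hz²·lm⁻¹ = s⁻² · cd⁻¹ = s⁻²·cd⁻¹.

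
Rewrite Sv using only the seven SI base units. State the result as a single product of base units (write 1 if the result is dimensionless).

m²·s⁻²

Sv = J/kg (equivalent dose = energy per mass),
    = m²·s⁻².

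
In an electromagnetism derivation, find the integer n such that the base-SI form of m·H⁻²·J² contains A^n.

H = kg·m²·s⁻²·A⁻².
So H⁻² = kg⁻²·m⁻⁴·s⁴·A⁴.
J = kg·m²·s⁻².
So J² = kg²·m⁴·s⁻⁴.
Combining: m·H⁻²·J² = m · (kg⁻²·m⁻⁴·s⁴·A⁴) · (kg²·m⁴·s⁻⁴) = m·A⁴.
The exponent of A is 4.

4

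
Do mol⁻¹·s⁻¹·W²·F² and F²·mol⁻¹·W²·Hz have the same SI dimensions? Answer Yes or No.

Left side:
  W = J/s (power = energy per time),
      = kg·m²·s⁻³.
  So W² = kg²·m⁴·s⁻⁶.
  F = C/V (capacitance = charge per voltage),
      = A·s/(kg·m²·s⁻³·A⁻¹) (substituting C and V),
      = kg⁻¹·m⁻²·s⁴·A².
  So F² = kg⁻²·m⁻⁴·s⁸·A⁴.
  Combining: mol⁻¹·s⁻¹·W²·F² = mol⁻¹ · s⁻¹ · (kg²·m⁴·s⁻⁶) · (kg⁻²·m⁻⁴·s⁸·A⁴) = s·A⁴·mol⁻¹.
Right side:
  F = C/V (capacitance = charge per voltage),
      = A·s/(kg·m²·s⁻³·A⁻¹) (substituting C and V),
      = kg⁻¹·m⁻²·s⁴·A².
  So F² = kg⁻²·m⁻⁴·s⁸·A⁴.
  W = J/s (power = energy per time),
      = kg·m²·s⁻³.
  So W² = kg²·m⁴·s⁻⁶.
  Hz = 1/s = s⁻¹ (frequency is cycles per second).
  Combining: F²·mol⁻¹·W²·Hz = (kg⁻²·m⁻⁴·s⁸·A⁴) · mol⁻¹ · (kg²·m⁴·s⁻⁶) · s⁻¹ = s·A⁴·mol⁻¹.
Both reduce to s·A⁴·mol⁻¹.

Yes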